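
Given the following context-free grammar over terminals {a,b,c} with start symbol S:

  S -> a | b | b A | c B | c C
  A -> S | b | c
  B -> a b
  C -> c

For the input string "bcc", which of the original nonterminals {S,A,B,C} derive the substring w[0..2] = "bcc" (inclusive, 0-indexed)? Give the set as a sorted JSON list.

Convert to CNF:
  S -> T0 A | T1 B | T1 C | a | b
  A -> T0 A | T1 B | T1 C | a | b | c
  B -> T2 T0
  C -> c
  T0 -> b
  T1 -> c
  T2 -> a

Fill CYK table bottom-up — only the sub-triangle for w[0..2]:
  cell(0,0) b: {A,S,T0}  orig:{A,S}
  cell(1,1) c: {A,C,T1}  orig:{A,C}
  cell(2,2) c: {A,C,T1}  orig:{A,C}
  cell(0,1) bc: {A,S}
  cell(1,2) cc: {A,S}
  cell(0,2) bcc: {A,S}

Original NTs in T[0,2] deriving "bcc": ["A", "S"]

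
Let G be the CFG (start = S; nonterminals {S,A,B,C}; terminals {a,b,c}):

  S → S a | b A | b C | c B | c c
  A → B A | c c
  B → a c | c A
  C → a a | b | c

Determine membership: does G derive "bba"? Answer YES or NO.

CNF form of G:
  S -> S T1 | T0 B | T0 T0 | T2 A | T2 C
  A -> B A | T0 T0
  B -> T0 A | T1 T0
  C -> T1 T1 | b | c
  T0 -> c
  T1 -> a
  T2 -> b

CYK table (by increasing span):
  T[0,0] 'b' = {C,T2}  orig:{C}
  T[1,1] 'b' = {C,T2}  orig:{C}
  T[2,2] 'a' = {T1}  orig:{}
  T[0,1] 'bb' = {S}
  T[1,2] 'ba' = ∅
  T[0,2] 'bba' = {S}

S ∈ T[0,2] ⇒ YES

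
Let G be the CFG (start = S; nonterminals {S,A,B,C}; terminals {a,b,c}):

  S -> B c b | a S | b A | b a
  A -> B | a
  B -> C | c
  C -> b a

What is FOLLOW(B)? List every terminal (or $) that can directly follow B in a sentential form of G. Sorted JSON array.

Compute FIRST by fixpoint:
pass 1:
  A via A→a: +{a}
  B via B→c: +{c}
  C via C→b a: +{b}
  S via S→B c b: +{c}
  S via S→a S: +{a}
  S via S→b A: +{b}
  S: {a,b,c}  A: {a}  B: {c}  C: {b}
pass 2:
  A via A→B: +{c}
  B via B→C: +{b}
  S: {a,b,c}  A: {a,c}  B: {b,c}  C: {b}
pass 3:
  A via A→B: +{b}
  S: {a,b,c}  A: {a,b,c}  B: {b,c}  C: {b}
pass 4: (stable)
  S: {a,b,c}  A: {a,b,c}  B: {b,c}  C: {b}

FOLLOW sets:
FOLLOW(S) := {$}
iter 1:
  S→B c b: FOLLOW(B) ⊇ FIRST(c) = {c}; new: +{c}
  S→b A: FOLLOW(A) ⊇ FOLLOW(S) ⊇ {$}; new: +{$}
  S: {$}  A: {$}  B: {c}  C: {}
iter 2:
  A→B: FOLLOW(B) ⊇ FOLLOW(A) ⊇ {$}; new: +{$}
  B→C: FOLLOW(C) ⊇ FOLLOW(B) ⊇ {$,c}; new: +{$,c}
  S: {$}  A: {$}  B: {$,c}  C: {$,c}
iter 3: (no change)
  S: {$}  A: {$}  B: {$,c}  C: {$,c}

FOLLOW(B) = ["$", "c"]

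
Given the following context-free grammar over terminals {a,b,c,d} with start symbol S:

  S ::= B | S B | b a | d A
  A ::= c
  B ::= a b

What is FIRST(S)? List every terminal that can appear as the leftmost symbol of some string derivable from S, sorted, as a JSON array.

FIRST iteration:
pass 1:
  A via A→c: +{c}
  B via B→a b: +{a}
  S via S→B: +{a}
  S via S→b a: +{b}
  S via S→d A: +{d}
  FIRST(S)={a,b,d}  FIRST(A)={c}  FIRST(B)={a}
pass 2: — fixpoint
  FIRST(S)={a,b,d}  FIRST(A)={c}  FIRST(B)={a}

FIRST(S) = ["a", "b", "d"]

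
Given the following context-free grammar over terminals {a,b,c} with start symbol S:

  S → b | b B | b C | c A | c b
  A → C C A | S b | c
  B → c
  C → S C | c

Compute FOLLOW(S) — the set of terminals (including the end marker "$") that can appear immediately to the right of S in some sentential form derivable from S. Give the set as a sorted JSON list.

FIRST sets, iterate to fixpoint:
iter 1:
  A via A→c: +{c}
  B via B→c: +{c}
  C via C→c: +{c}
  S via S→b: +{b}
  S via S→c A: +{c}
  FIRST[S]={b,c}  FIRST[A]={c}  FIRST[B]={c}  FIRST[C]={c}
iter 2:
  A via A→S b: +{b}
  C via C→S C: +{b}
  FIRST[S]={b,c}  FIRST[A]={b,c}  FIRST[B]={c}  FIRST[C]={b,c}
iter 3: — fixpoint
  FIRST[S]={b,c}  FIRST[A]={b,c}  FIRST[B]={c}  FIRST[C]={b,c}

FOLLOW sets:
seed FOLLOW(S) with $
round 1:
  A→C C A: FOLLOW(C) ⊇ FIRST(C) = {b,c}; new: +{b,c}
  A→S b: FOLLOW(S) ⊇ FIRST(b) = {b}; new: +{b}
  C→S C: FOLLOW(S) ⊇ FIRST(C) = {b,c}; new: +{c}
  S→b B: FOLLOW(B) ⊇ FOLLOW(S) ⊇ {$,b,c}; new: +{$,b,c}
  S→b C: FOLLOW(C) ⊇ FOLLOW(S) ⊇ {$,b,c}; new: +{$}
  S→c A: FOLLOW(A) ⊇ FOLLOW(S) ⊇ {$,b,c}; new: +{$,b,c}
  FOLLOW(S)={$,b,c}  FOLLOW(A)={$,b,c}  FOLLOW(B)={$,b,c}  FOLLOW(C)={$,b,c}
round 2: (no change)
  FOLLOW(S)={$,b,c}  FOLLOW(A)={$,b,c}  FOLLOW(B)={$,b,c}  FOLLOW(C)={$,b,c}

FOLLOW(S) = ["$", "b", "c"]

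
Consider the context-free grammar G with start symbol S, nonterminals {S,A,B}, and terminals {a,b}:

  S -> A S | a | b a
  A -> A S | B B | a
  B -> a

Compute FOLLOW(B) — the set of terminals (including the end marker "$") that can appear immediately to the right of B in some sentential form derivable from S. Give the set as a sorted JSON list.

Compute FIRST by fixpoint:
[1]
  A via A→a: +{a}
  B via B→a: +{a}
  S via S→A S: +{a}
  S via S→b a: +{b}
  FIRST[S]={a,b}  FIRST[A]={a}  FIRST[B]={a}
[2] (stable)
  FIRST[S]={a,b}  FIRST[A]={a}  FIRST[B]={a}

Compute FOLLOW by fixpoint:
initialize: $ ∈ FOLLOW(S)
pass 1:
  A→A S: FOLLOW(A) ⊇ FIRST(S) = {a,b}; new: +{a,b}
  A→A S: FOLLOW(S) ⊇ FOLLOW(A) ⊇ {a,b}; new: +{a,b}
  A→B B: FOLLOW(B) ⊇ FIRST(B) = {a}; new: +{a}
  A→B B: FOLLOW(B) ⊇ FOLLOW(A) ⊇ {a,b}; new: +{b}
  FOLLOW(S)={$,a,b}  FOLLOW(A)={a,b}  FOLLOW(B)={a,b}
pass 2: (no change)
  FOLLOW(S)={$,a,b}  FOLLOW(A)={a,b}  FOLLOW(B)={a,b}

FOLLOW(B) = ["a", "b"]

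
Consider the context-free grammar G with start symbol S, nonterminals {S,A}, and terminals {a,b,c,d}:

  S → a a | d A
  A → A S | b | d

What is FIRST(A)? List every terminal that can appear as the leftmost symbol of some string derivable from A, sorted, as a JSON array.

Compute FIRST by fixpoint:
pass 1:
  A via A→b: +{b}
  A via A→d: +{d}
  S via S→a a: +{a}
  S via S→d A: +{d}
  FIRST[S]={a,d}  FIRST[A]={b,d}
pass 2: — fixpoint
  FIRST[S]={a,d}  FIRST[A]={b,d}

FIRST(A) = ["b", "d"]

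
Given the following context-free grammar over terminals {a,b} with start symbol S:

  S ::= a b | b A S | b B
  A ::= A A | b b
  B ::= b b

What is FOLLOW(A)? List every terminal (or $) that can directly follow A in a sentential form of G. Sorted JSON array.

FIRST sets, iterate to fixpoint:
iter 1:
  A via A→b b: +{b}
  B via B→b b: +{b}
  S via S→a b: +{a}
  S via S→b A S: +{b}
  S: {a,b}  A: {b}  B: {b}
iter 2: (stable)
  S: {a,b}  A: {b}  B: {b}

Compute FOLLOW by fixpoint:
initialize: $ ∈ FOLLOW(S)
iter 1:
  A→A A: FOLLOW(A) ⊇ FIRST(A) = {b}; new: +{b}
  S→b A S: FOLLOW(A) ⊇ FIRST(S) = {a,b}; new: +{a}
  S→b B: FOLLOW(B) ⊇ FOLLOW(S) ⊇ {$}; new: +{$}
  FOLLOW(S)={$}  FOLLOW(A)={a,b}  FOLLOW(B)={$}
iter 2: (no change)
  FOLLOW(S)={$}  FOLLOW(A)={a,b}  FOLLOW(B)={$}

FOLLOW(A) = ["a", "b"]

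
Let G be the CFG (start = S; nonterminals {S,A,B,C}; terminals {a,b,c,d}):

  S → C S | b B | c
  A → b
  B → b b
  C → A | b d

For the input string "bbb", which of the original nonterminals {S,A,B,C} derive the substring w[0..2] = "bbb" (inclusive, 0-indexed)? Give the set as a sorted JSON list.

CNF form of G:
  S -> C S | T0 B | c
  A -> b
  B -> T0 T0
  C -> T0 T1 | b
  T0 -> b
  T1 -> d

CYK fill, restricted to cells inside w[0..2]:
  [0..0]={A,C,T0}  "b"  orig:{A,C}
  [1..1]={A,C,T0}  "b"  orig:{A,C}
  [2..2]={A,C,T0}  "b"  orig:{A,C}
  [0..1]={B}  "bb"
  [1..2]={B}  "bb"
  [0..2]={S}  "bbb"

Original NTs in T[0,2] deriving "bbb": ["S"]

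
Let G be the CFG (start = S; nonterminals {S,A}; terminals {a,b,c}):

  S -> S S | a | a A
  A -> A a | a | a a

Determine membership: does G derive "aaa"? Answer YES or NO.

CNF form of G:
  S -> S S | T0 A | a
  A -> A T0 | T0 T0 | a
  T0 -> a

CYK table (by increasing span):
  cell(0,0) a: {A,S,T0}  orig:{A,S}
  cell(1,1) a: {A,S,T0}  orig:{A,S}
  cell(2,2) a: {A,S,T0}  orig:{A,S}
  cell(0,1) aa: {A,S}
  cell(1,2) aa: {A,S}
  cell(0,2) aaa: {A,S}

S ∈ T[0,2] ⇒ YES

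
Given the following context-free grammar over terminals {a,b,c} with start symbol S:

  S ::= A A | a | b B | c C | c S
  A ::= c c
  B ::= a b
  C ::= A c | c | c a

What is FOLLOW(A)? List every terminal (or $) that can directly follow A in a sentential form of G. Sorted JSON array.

Compute FIRST by fixpoint:
iter 1:
  A via A→c c: +{c}
  B via B→a b: +{a}
  C via C→A c: +{c}
  S via S→A A: +{c}
  S via S→a: +{a}
  S via S→b B: +{b}
  S: {a,b,c}  A: {c}  B: {a}  C: {c}
iter 2: (stable)
  S: {a,b,c}  A: {c}  B: {a}  C: {c}

FOLLOW iteration:
seed FOLLOW(S) with $
round 1:
  C→A c: FOLLOW(A) ⊇ FIRST(c) = {c}; new: +{c}
  S→A A: FOLLOW(A) ⊇ FOLLOW(S) ⊇ {$}; new: +{$}
  S→b B: FOLLOW(B) ⊇ FOLLOW(S) ⊇ {$}; new: +{$}
  S→c C: FOLLOW(C) ⊇ FOLLOW(S) ⊇ {$}; new: +{$}
  FOLLOW[S]={$}  FOLLOW[A]={$,c}  FOLLOW[B]={$}  FOLLOW[C]={$}
round 2: done
  FOLLOW[S]={$}  FOLLOW[A]={$,c}  FOLLOW[B]={$}  FOLLOW[C]={$}

FOLLOW(A) = ["$", "c"]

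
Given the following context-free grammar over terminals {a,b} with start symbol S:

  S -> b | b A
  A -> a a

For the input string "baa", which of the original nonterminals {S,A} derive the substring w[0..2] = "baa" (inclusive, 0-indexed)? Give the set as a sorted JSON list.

Convert to CNF:
  S -> T1 A | b
  A -> T0 T0
  T0 -> a
  T1 -> b

Fill CYK table bottom-up, restricted to cells inside w[0..2]:
  T[0,0] 'b' = {S,T1}  orig:{S}
  T[1,1] 'a' = {T0}  orig:{}
  T[2,2] 'a' = {T0}  orig:{}
  T[0,1] 'ba' = ∅
  T[1,2] 'aa' = {A}
  T[0,2] 'baa' = {S}

Original NTs in T[0,2] deriving "baa": ["S"]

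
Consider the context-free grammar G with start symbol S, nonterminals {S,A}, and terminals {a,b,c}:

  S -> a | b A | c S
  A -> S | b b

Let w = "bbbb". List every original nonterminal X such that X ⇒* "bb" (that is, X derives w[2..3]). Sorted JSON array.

CNF form of G:
  S -> T0 A | T1 S | a
  A -> T0 A | T0 T0 | T1 S | a
  T0 -> b
  T1 -> c

Fill CYK table bottom-up — only the sub-triangle for w[2..3]:
  [2..2]={T0}  "b"  orig:{}
  [3..3]={T0}  "b"  orig:{}
  [2..3]={A}  "bb"

Original NTs in T[2,3] deriving "bb": ["A"]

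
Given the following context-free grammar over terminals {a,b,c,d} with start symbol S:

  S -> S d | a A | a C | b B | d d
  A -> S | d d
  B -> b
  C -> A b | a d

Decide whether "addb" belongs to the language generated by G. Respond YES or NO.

CNF form of G:
  S -> S T0 | T0 T0 | T1 A | T1 C | T2 B
  A -> S T0 | T0 T0 | T1 A | T1 C | T2 B
  B -> b
  C -> A T2 | T1 T0
  T0 -> d
  T1 -> a
  T2 -> b

CYK table (by increasing span):
  [0..0]={T1}  "a"  orig:{}
  [1..1]={T0}  "d"  orig:{}
  [2..2]={T0}  "d"  orig:{}
  [3..3]={B,T2}  "b"  orig:{B}
  [0..1]={C}  "ad"
  [1..2]={A,S}  "dd"
  [2..3]=∅  "db"
  [0..2]={A,S}  "add"
  [1..3]={C}  "ddb"
  [0..3]={A,C,S}  "addb"

S ∈ T[0,3] ⇒ YES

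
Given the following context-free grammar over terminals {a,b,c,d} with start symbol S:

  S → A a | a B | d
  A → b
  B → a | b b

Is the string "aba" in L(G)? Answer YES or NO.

Convert to CNF:
  S -> A T1 | T1 B | d
  A -> b
  B -> T0 T0 | a
  T0 -> b
  T1 -> a

CYK fill:
  [0..0]={B,T1}  "a"  orig:{B}
  [1..1]={A,T0}  "b"  orig:{A}
  [2..2]={B,T1}  "a"  orig:{B}
  [0..1]=∅  "ab"
  [1..2]={S}  "ba"
  [0..2]=∅  "aba"

S ∉ T[0,2] ⇒ NO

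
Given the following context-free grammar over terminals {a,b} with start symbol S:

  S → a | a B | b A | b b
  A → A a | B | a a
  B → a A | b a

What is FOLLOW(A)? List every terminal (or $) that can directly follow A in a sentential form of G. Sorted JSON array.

FIRST iteration:
iter 1:
  A via A→a a: +{a}
  B via B→a A: +{a}
  B via B→b a: +{b}
  S via S→a: +{a}
  S via S→b A: +{b}
  FIRST(S)={a,b}  FIRST(A)={a}  FIRST(B)={a,b}
iter 2:
  A via A→B: +{b}
  FIRST(S)={a,b}  FIRST(A)={a,b}  FIRST(B)={a,b}
iter 3: — fixpoint
  FIRST(S)={a,b}  FIRST(A)={a,b}  FIRST(B)={a,b}

FOLLOW iteration:
seed FOLLOW(S) with $
iter 1:
  A→A a: FOLLOW(A) ⊇ FIRST(a) = {a}; new: +{a}
  A→B: FOLLOW(B) ⊇ FOLLOW(A) ⊇ {a}; new: +{a}
  S→a B: FOLLOW(B) ⊇ FOLLOW(S) ⊇ {$}; new: +{$}
  S→b A: FOLLOW(A) ⊇ FOLLOW(S) ⊇ {$}; new: +{$}
  FOLLOW[S]={$}  FOLLOW[A]={$,a}  FOLLOW[B]={$,a}
iter 2: (stable)
  FOLLOW[S]={$}  FOLLOW[A]={$,a}  FOLLOW[B]={$,a}

FOLLOW(A) = ["$", "a"]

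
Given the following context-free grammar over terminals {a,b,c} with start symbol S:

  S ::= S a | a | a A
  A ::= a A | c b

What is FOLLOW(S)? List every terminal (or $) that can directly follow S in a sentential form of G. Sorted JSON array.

FIRST iteration:
[1]
  A via A→a A: +{a}
  A via A→c b: +{c}
  S via S→a: +{a}
  FIRST[S]={a}  FIRST[A]={a,c}
[2] done
  FIRST[S]={a}  FIRST[A]={a,c}

Compute FOLLOW by fixpoint:
FOLLOW(S) := {$}
round 1:
  S→S a: FOLLOW(S) ⊇ FIRST(a) = {a}; new: +{a}
  S→a A: FOLLOW(A) ⊇ FOLLOW(S) ⊇ {$,a}; new: +{$,a}
  S: {$,a}  A: {$,a}
round 2: (stable)
  S: {$,a}  A: {$,a}

FOLLOW(S) = ["$", "a"]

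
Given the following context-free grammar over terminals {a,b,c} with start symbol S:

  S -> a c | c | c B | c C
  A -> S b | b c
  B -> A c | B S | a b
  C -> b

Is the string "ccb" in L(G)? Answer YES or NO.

Convert to CNF:
  S -> T1 B | T1 C | T2 T1 | c
  A -> S T0 | T0 T1
  B -> A T1 | B S | T2 T0
  C -> b
  T0 -> b
  T1 -> c
  T2 -> a

Fill CYK table bottom-up:
  T[0,0] 'c' = {S,T1}  orig:{S}
  T[1,1] 'c' = {S,T1}  orig:{S}
  T[2,2] 'b' = {C,T0}  orig:{C}
  T[0,1] 'cc' = ∅
  T[1,2] 'cb' = {A,S}
  T[0,2] 'ccb' = ∅

S ∉ T[0,2] ⇒ NO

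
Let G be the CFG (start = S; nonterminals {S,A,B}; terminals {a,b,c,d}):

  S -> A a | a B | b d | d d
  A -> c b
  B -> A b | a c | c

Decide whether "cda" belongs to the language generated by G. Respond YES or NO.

CNF form of G:
  S -> A T2 | T1 T3 | T2 B | T3 T3
  A -> T0 T1
  B -> A T1 | T2 T0 | c
  T0 -> c
  T1 -> b
  T2 -> a
  T3 -> d

Fill CYK table bottom-up:
  [0..0]={B,T0}  "c"  orig:{B}
  [1..1]={T3}  "d"  orig:{}
  [2..2]={T2}  "a"  orig:{}
  [0..1]=∅  "cd"
  [1..2]=∅  "da"
  [0..2]=∅  "cda"

S ∉ T[0,2] ⇒ NO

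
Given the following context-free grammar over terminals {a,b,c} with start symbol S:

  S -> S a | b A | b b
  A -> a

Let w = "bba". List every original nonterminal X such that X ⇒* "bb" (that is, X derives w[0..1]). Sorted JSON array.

CNF form of G:
  S -> S T0 | T1 A | T1 T1
  A -> a
  T0 -> a
  T1 -> b

CYK table (by increasing span) — only the sub-triangle for w[0..1]:
  cell(0,0) b: {T1}  orig:{}
  cell(1,1) b: {T1}  orig:{}
  cell(0,1) bb: {S}

Original NTs in T[0,1] deriving "bb": ["S"]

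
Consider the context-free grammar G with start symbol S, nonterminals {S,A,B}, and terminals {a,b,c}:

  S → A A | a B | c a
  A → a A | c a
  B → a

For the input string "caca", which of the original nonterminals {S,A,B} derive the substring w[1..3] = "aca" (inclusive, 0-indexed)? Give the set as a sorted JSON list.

CNF form of G:
  S -> A A | T0 B | T1 T0
  A -> T0 A | T1 T0
  B -> a
  T0 -> a
  T1 -> c

Fill CYK table bottom-up — only the sub-triangle for w[1..3]:
  T[1,1] 'a' = {B,T0}  orig:{B}
  T[2,2] 'c' = {T1}  orig:{}
  T[3,3] 'a' = {B,T0}  orig:{B}
  T[1,2] 'ac' = ∅
  T[2,3] 'ca' = {A,S}
  T[1,3] 'aca' = {A}

Original NTs in T[1,3] deriving "aca": ["A"]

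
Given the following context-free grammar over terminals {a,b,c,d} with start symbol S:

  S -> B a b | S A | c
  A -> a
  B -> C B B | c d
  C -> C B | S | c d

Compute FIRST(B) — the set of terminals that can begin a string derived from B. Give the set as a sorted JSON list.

FIRST sets, iterate to fixpoint:
pass 1:
  A via A→a: +{a}
  B via B→c d: +{c}
  C via C→c d: +{c}
  S via S→B a b: +{c}
  FIRST(S)={c}  FIRST(A)={a}  FIRST(B)={c}  FIRST(C)={c}
pass 2: (stable)
  FIRST(S)={c}  FIRST(A)={a}  FIRST(B)={c}  FIRST(C)={c}

FIRST(B) = ["c"]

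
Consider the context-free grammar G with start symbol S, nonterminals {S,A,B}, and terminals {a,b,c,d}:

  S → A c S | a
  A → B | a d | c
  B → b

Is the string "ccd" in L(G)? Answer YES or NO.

CNF form of G:
  S -> A X3 | a
  A -> T0 T1 | b | c
  B -> b
  T0 -> a
  T1 -> d
  T2 -> c
  X3 -> T2 S

CYK table (by increasing span):
  T[0,0] 'c' = {A,T2}  orig:{A}
  T[1,1] 'c' = {A,T2}  orig:{A}
  T[2,2] 'd' = {T1}  orig:{}
  T[0,1] 'cc' = ∅
  T[1,2] 'cd' = ∅
  T[0,2] 'ccd' = ∅

S ∉ T[0,2] ⇒ NO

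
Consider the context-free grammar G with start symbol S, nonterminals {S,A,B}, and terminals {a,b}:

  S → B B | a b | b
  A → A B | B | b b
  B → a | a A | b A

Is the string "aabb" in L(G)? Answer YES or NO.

Convert to CNF:
  S -> B B | T0 T1 | b
  A -> A B | T0 A | T1 A | T1 T1 | a
  B -> T0 A | T1 A | a
  T0 -> a
  T1 -> b

CYK fill:
  cell(0,0) a: {A,B,T0}  orig:{A,B}
  cell(1,1) a: {A,B,T0}  orig:{A,B}
  cell(2,2) b: {S,T1}  orig:{S}
  cell(3,3) b: {S,T1}  orig:{S}
  cell(0,1) aa: {A,B,S}
  cell(1,2) ab: {S}
  cell(2,3) bb: {A}
  cell(0,2) aab: ∅
  cell(1,3) abb: {A,B}
  cell(0,3) aabb: {A,B,S}

S ∈ T[0,3] ⇒ YES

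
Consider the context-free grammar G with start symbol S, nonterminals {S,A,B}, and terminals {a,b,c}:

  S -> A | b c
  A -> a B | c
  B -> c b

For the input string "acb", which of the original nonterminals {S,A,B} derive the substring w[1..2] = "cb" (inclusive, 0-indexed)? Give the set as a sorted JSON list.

Convert to CNF:
  S -> T0 B | T2 T1 | c
  A -> T0 B | c
  B -> T1 T2
  T0 -> a
  T1 -> c
  T2 -> b

CYK fill, restricted to cells inside w[1..2]:
  [1..1]={A,S,T1}  "c"  orig:{A,S}
  [2..2]={T2}  "b"  orig:{}
  [1..2]={B}  "cb"

Original NTs in T[1,2] deriving "cb": ["B"]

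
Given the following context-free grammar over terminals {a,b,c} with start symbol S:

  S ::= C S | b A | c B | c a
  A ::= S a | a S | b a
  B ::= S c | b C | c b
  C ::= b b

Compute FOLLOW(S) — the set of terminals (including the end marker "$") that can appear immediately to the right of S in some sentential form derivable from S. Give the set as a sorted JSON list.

FIRST sets, iterate to fixpoint:
iter 1:
  A via A→a S: +{a}
  A via A→b a: +{b}
  B via B→b C: +{b}
  B via B→c b: +{c}
  C via C→b b: +{b}
  S via S→C S: +{b}
  S via S→c B: +{c}
  S: {b,c}  A: {a,b}  B: {b,c}  C: {b}
iter 2:
  A via A→S a: +{c}
  S: {b,c}  A: {a,b,c}  B: {b,c}  C: {b}
iter 3: done
  S: {b,c}  A: {a,b,c}  B: {b,c}  C: {b}

FOLLOW iteration:
initialize: $ ∈ FOLLOW(S)
[1]
  A→S a: FOLLOW(S) ⊇ FIRST(a) = {a}; new: +{a}
  B→S c: FOLLOW(S) ⊇ FIRST(c) = {c}; new: +{c}
  S→C S: FOLLOW(C) ⊇ FIRST(S) = {b,c}; new: +{b,c}
  S→b A: FOLLOW(A) ⊇ FOLLOW(S) ⊇ {$,a,c}; new: +{$,a,c}
  S→c B: FOLLOW(B) ⊇ FOLLOW(S) ⊇ {$,a,c}; new: +{$,a,c}
  S: {$,a,c}  A: {$,a,c}  B: {$,a,c}  C: {b,c}
[2]
  B→b C: FOLLOW(C) ⊇ FOLLOW(B) ⊇ {$,a,c}; new: +{$,a}
  S: {$,a,c}  A: {$,a,c}  B: {$,a,c}  C: {$,a,b,c}
[3] done
  S: {$,a,c}  A: {$,a,c}  B: {$,a,c}  C: {$,a,b,c}

FOLLOW(S) = ["$", "a", "c"]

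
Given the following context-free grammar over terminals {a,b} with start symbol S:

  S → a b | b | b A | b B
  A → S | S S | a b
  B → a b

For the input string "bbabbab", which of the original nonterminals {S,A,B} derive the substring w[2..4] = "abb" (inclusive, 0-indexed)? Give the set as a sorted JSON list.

CNF form of G:
  S -> T0 T1 | T1 A | T1 B | b
  A -> S S | T0 T1 | T1 A | T1 B | b
  B -> T0 T1
  T0 -> a
  T1 -> b

CYK fill (cells [i..j] with 2 ≤ i ≤ j ≤ 4 only):
  T[2,2] 'a' = {T0}  orig:{}
  T[3,3] 'b' = {A,S,T1}  orig:{A,S}
  T[4,4] 'b' = {A,S,T1}  orig:{A,S}
  T[2,3] 'ab' = {A,B,S}
  T[3,4] 'bb' = {A,S}
  T[2,4] 'abb' = {A}

Original NTs in T[2,4] deriving "abb": ["A"]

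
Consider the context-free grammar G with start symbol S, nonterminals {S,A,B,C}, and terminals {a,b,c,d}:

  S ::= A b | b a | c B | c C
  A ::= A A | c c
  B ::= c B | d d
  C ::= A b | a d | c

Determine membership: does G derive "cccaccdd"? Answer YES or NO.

Convert to CNF:
  S -> A T2 | T0 B | T0 C | T2 T3
  A -> A A | T0 T0
  B -> T0 B | T1 T1
  C -> A T2 | T3 T1 | c
  T0 -> c
  T1 -> d
  T2 -> b
  T3 -> a

CYK fill:
  cell(0,0) c: {C,T0}  orig:{C}
  cell(1,1) c: {C,T0}  orig:{C}
  cell(2,2) c: {C,T0}  orig:{C}
  cell(3,3) a: {T3}  orig:{}
  cell(4,4) c: {C,T0}  orig:{C}
  cell(5,5) c: {C,T0}  orig:{C}
  cell(6,6) d: {T1}  orig:{}
  cell(7,7) d: {T1}  orig:{}
  cell(0,1) cc: {A,S}
  cell(1,2) cc: {A,S}
  cell(2,3) ca: ∅
  cell(3,4) ac: ∅
  cell(4,5) cc: {A,S}
  cell(5,6) cd: ∅
  cell(6,7) dd: {B}
  cell(0,2) ccc: ∅
  cell(1,3) cca: ∅
  cell(2,4) cac: ∅
  cell(3,5) acc: ∅
  cell(4,6) ccd: ∅
  cell(5,7) cdd: {B,S}
  cell(0,3) ccca: ∅
  cell(1,4) ccac: ∅
  cell(2,5) cacc: ∅
  cell(3,6) accd: ∅
  cell(4,7) ccdd: {B,S}
  cell(0,4) cccac: ∅
  cell(1,5) ccacc: ∅
  cell(2,6) caccd: ∅
  cell(3,7) accdd: ∅
  cell(0,5) cccacc: ∅
  cell(1,6) ccaccd: ∅
  cell(2,7) caccdd: ∅
  cell(0,6) cccaccd: ∅
  cell(1,7) ccaccdd: ∅
  cell(0,7) cccaccdd: ∅

S ∉ T[0,7] ⇒ NO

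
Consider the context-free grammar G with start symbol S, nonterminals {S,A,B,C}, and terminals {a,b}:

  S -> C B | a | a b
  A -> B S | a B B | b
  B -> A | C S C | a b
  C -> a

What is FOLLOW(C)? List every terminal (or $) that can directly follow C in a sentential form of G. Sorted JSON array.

Compute FIRST by fixpoint:
iter 1:
  A via A→a B B: +{a}
  A via A→b: +{b}
  B via B→A: +{a,b}
  C via C→a: +{a}
  S via S→C B: +{a}
  FIRST[S]={a}  FIRST[A]={a,b}  FIRST[B]={a,b}  FIRST[C]={a}
iter 2: done
  FIRST[S]={a}  FIRST[A]={a,b}  FIRST[B]={a,b}  FIRST[C]={a}

Compute FOLLOW by fixpoint:
initialize: $ ∈ FOLLOW(S)
pass 1:
  A→B S: FOLLOW(B) ⊇ FIRST(S) = {a}; new: +{a}
  A→a B B: FOLLOW(B) ⊇ FIRST(B) = {a,b}; new: +{b}
  B→A: FOLLOW(A) ⊇ FOLLOW(B) ⊇ {a,b}; new: +{a,b}
  B→C S C: FOLLOW(C) ⊇ FIRST(S) = {a}; new: +{a}
  B→C S C: FOLLOW(S) ⊇ FIRST(C) = {a}; new: +{a}
  B→C S C: FOLLOW(C) ⊇ FOLLOW(B) ⊇ {a,b}; new: +{b}
  S→C B: FOLLOW(B) ⊇ FOLLOW(S) ⊇ {$,a}; new: +{$}
  S: {$,a}  A: {a,b}  B: {$,a,b}  C: {a,b}
pass 2:
  A→B S: FOLLOW(S) ⊇ FOLLOW(A) ⊇ {a,b}; new: +{b}
  B→A: FOLLOW(A) ⊇ FOLLOW(B) ⊇ {$,a,b}; new: +{$}
  B→C S C: FOLLOW(C) ⊇ FOLLOW(B) ⊇ {$,a,b}; new: +{$}
  S: {$,a,b}  A: {$,a,b}  B: {$,a,b}  C: {$,a,b}
pass 3: (no change)
  S: {$,a,b}  A: {$,a,b}  B: {$,a,b}  C: {$,a,b}

FOLLOW(C) = ["$", "a", "b"]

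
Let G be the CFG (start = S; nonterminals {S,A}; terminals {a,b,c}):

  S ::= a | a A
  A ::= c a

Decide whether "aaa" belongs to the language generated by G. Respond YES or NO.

Convert to CNF:
  S -> T1 A | a
  A -> T0 T1
  T0 -> c
  T1 -> a

CYK table (by increasing span):
  T[0,0] 'a' = {S,T1}  orig:{S}
  T[1,1] 'a' = {S,T1}  orig:{S}
  T[2,2] 'a' = {S,T1}  orig:{S}
  T[0,1] 'aa' = ∅
  T[1,2] 'aa' = ∅
  T[0,2] 'aaa' = ∅

S ∉ T[0,2] ⇒ NO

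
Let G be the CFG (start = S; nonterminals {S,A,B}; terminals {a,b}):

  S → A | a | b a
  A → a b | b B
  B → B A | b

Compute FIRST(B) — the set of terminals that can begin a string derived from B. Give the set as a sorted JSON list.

FIRST iteration:
round 1:
  A via A→a b: +{a}
  A via A→b B: +{b}
  B via B→b: +{b}
  S via S→A: +{a,b}
  FIRST(S)={a,b}  FIRST(A)={a,b}  FIRST(B)={b}
round 2: done
  FIRST(S)={a,b}  FIRST(A)={a,b}  FIRST(B)={b}

FIRST(B) = ["b"]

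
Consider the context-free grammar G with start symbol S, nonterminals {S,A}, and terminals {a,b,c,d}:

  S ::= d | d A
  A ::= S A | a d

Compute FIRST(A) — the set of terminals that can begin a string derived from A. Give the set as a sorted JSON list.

FIRST sets, iterate to fixpoint:
iter 1:
  A via A→a d: +{a}
  S via S→d: +{d}
  FIRST[S]={d}  FIRST[A]={a}
iter 2:
  A via A→S A: +{d}
  FIRST[S]={d}  FIRST[A]={a,d}
iter 3: (no change)
  FIRST[S]={d}  FIRST[A]={a,d}

FIRST(A) = ["a", "d"]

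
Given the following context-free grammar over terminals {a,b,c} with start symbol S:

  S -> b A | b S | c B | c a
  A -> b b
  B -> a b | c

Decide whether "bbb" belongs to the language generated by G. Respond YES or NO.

CNF form of G:
  S -> T0 A | T0 S | T2 B | T2 T1
  A -> T0 T0
  B -> T1 T0 | c
  T0 -> b
  T1 -> a
  T2 -> c

Fill CYK table bottom-up:
  [0..0]={T0}  "b"  orig:{}
  [1..1]={T0}  "b"  orig:{}
  [2..2]={T0}  "b"  orig:{}
  [0..1]={A}  "bb"
  [1..2]={A}  "bb"
  [0..2]={S}  "bbb"

S ∈ T[0,2] ⇒ YES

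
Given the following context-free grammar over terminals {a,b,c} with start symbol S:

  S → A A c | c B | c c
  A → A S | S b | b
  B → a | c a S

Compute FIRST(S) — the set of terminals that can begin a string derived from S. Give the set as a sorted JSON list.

FIRST sets, iterate to fixpoint:
round 1:
  A via A→b: +{b}
  B via B→a: +{a}
  B via B→c a S: +{c}
  S via S→A A c: +{b}
  S via S→c B: +{c}
  S: {b,c}  A: {b}  B: {a,c}
round 2:
  A via A→S b: +{c}
  S: {b,c}  A: {b,c}  B: {a,c}
round 3: (stable)
  S: {b,c}  A: {b,c}  B: {a,c}

FIRST(S) = ["b", "c"]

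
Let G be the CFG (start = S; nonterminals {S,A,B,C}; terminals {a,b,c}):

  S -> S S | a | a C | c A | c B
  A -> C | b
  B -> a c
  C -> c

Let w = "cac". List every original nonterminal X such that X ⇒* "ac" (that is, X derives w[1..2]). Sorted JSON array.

CNF form of G:
  S -> S S | T0 C | T1 A | T1 B | a
  A -> b | c
  B -> T0 T1
  C -> c
  T0 -> a
  T1 -> c

Fill CYK table bottom-up, restricted to cells inside w[1..2]:
  [1..1]={S,T0}  "a"  orig:{S}
  [2..2]={A,C,T1}  "c"  orig:{A,C}
  [1..2]={B,S}  "ac"

Original NTs in T[1,2] deriving "ac": ["B", "S"]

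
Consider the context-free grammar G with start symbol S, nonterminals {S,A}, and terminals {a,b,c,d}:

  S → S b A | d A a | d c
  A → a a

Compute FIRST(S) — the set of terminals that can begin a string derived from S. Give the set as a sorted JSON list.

FIRST iteration:
[1]
  A via A→a a: +{a}
  S via S→d A a: +{d}
  FIRST(S)={d}  FIRST(A)={a}
[2] (stable)
  FIRST(S)={d}  FIRST(A)={a}

FIRST(S) = ["d"]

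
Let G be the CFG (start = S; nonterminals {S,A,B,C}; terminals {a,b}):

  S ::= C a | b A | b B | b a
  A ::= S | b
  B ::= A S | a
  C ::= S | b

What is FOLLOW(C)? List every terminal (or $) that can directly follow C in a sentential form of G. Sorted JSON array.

FIRST iteration:
pass 1:
  A via A→b: +{b}
  B via B→A S: +{b}
  B via B→a: +{a}
  C via C→b: +{b}
  S via S→C a: +{b}
  S: {b}  A: {b}  B: {a,b}  C: {b}
pass 2: (stable)
  S: {b}  A: {b}  B: {a,b}  C: {b}

Compute FOLLOW by fixpoint:
FOLLOW(S) := {$}
[1]
  B→A S: FOLLOW(A) ⊇ FIRST(S) = {b}; new: +{b}
  S→C a: FOLLOW(C) ⊇ FIRST(a) = {a}; new: +{a}
  S→b A: FOLLOW(A) ⊇ FOLLOW(S) ⊇ {$}; new: +{$}
  S→b B: FOLLOW(B) ⊇ FOLLOW(S) ⊇ {$}; new: +{$}
  FOLLOW(S)={$}  FOLLOW(A)={$,b}  FOLLOW(B)={$}  FOLLOW(C)={a}
[2]
  A→S: FOLLOW(S) ⊇ FOLLOW(A) ⊇ {$,b}; new: +{b}
  C→S: FOLLOW(S) ⊇ FOLLOW(C) ⊇ {a}; new: +{a}
  S→b A: FOLLOW(A) ⊇ FOLLOW(S) ⊇ {$,a,b}; new: +{a}
  S→b B: FOLLOW(B) ⊇ FOLLOW(S) ⊇ {$,a,b}; new: +{a,b}
  FOLLOW(S)={$,a,b}  FOLLOW(A)={$,a,b}  FOLLOW(B)={$,a,b}  FOLLOW(C)={a}
[3] (no change)
  FOLLOW(S)={$,a,b}  FOLLOW(A)={$,a,b}  FOLLOW(B)={$,a,b}  FOLLOW(C)={a}

FOLLOW(C) = ["a"]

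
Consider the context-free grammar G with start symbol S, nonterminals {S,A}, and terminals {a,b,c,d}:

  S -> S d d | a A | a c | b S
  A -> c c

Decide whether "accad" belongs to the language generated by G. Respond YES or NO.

Convert to CNF:
  S -> S X4 | T2 A | T2 T0 | T3 S
  A -> T0 T0
  T0 -> c
  T1 -> d
  T2 -> a
  T3 -> b
  X4 -> T1 T1

Fill CYK table bottom-up:
  [0..0]={T2}  "a"  orig:{}
  [1..1]={T0}  "c"  orig:{}
  [2..2]={T0}  "c"  orig:{}
  [3..3]={T2}  "a"  orig:{}
  [4..4]={T1}  "d"  orig:{}
  [0..1]={S}  "ac"
  [1..2]={A}  "cc"
  [2..3]=∅  "ca"
  [3..4]=∅  "ad"
  [0..2]={S}  "acc"
  [1..3]=∅  "cca"
  [2..4]=∅  "cad"
  [0..3]=∅  "acca"
  [1..4]=∅  "ccad"
  [0..4]=∅  "accad"

S ∉ T[0,4] ⇒ NO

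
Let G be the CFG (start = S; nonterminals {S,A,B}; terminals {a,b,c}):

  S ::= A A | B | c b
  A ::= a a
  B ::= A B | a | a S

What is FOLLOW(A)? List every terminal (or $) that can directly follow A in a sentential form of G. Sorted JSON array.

FIRST sets, iterate to fixpoint:
iter 1:
  A via A→a a: +{a}
  B via B→A B: +{a}
  S via S→A A: +{a}
  S via S→c b: +{c}
  S: {a,c}  A: {a}  B: {a}
iter 2: done
  S: {a,c}  A: {a}  B: {a}

FOLLOW iteration:
seed FOLLOW(S) with $
iter 1:
  B→A B: FOLLOW(A) ⊇ FIRST(B) = {a}; new: +{a}
  S→A A: FOLLOW(A) ⊇ FOLLOW(S) ⊇ {$}; new: +{$}
  S→B: FOLLOW(B) ⊇ FOLLOW(S) ⊇ {$}; new: +{$}
  FOLLOW(S)={$}  FOLLOW(A)={$,a}  FOLLOW(B)={$}
iter 2: done
  FOLLOW(S)={$}  FOLLOW(A)={$,a}  FOLLOW(B)={$}

FOLLOW(A) = ["$", "a"]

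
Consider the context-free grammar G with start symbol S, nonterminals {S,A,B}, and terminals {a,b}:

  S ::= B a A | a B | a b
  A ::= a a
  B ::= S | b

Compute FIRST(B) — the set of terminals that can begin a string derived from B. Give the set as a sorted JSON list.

FIRST sets, iterate to fixpoint:
round 1:
  A via A→a a: +{a}
  B via B→b: +{b}
  S via S→B a A: +{b}
  S via S→a B: +{a}
  FIRST[S]={a,b}  FIRST[A]={a}  FIRST[B]={b}
round 2:
  B via B→S: +{a}
  FIRST[S]={a,b}  FIRST[A]={a}  FIRST[B]={a,b}
round 3: (no change)
  FIRST[S]={a,b}  FIRST[A]={a}  FIRST[B]={a,b}

FIRST(B) = ["a", "b"]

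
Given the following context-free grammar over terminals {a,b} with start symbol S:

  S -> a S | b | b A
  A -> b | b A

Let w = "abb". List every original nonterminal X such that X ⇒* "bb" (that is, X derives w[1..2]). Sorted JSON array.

CNF form of G:
  S -> T0 A | T1 S | b
  A -> T0 A | b
  T0 -> b
  T1 -> a

Fill CYK table bottom-up — only the sub-triangle for w[1..2]:
  cell(1,1) b: {A,S,T0}  orig:{A,S}
  cell(2,2) b: {A,S,T0}  orig:{A,S}
  cell(1,2) bb: {A,S}

Original NTs in T[1,2] deriving "bb": ["A", "S"]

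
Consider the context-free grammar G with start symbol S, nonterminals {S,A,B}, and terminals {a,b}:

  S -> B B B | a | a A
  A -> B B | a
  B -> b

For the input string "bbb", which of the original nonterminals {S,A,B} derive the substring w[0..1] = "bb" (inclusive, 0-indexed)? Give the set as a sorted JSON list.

Convert to CNF:
  S -> B X1 | T0 A | a
  A -> B B | a
  B -> b
  T0 -> a
  X1 -> B B

CYK table (by increasing span) — only the sub-triangle for w[0..1]:
  cell(0,0) b: {B}
  cell(1,1) b: {B}
  cell(0,1) bb: {A,X1}  orig:{A}

Original NTs in T[0,1] deriving "bb": ["A"]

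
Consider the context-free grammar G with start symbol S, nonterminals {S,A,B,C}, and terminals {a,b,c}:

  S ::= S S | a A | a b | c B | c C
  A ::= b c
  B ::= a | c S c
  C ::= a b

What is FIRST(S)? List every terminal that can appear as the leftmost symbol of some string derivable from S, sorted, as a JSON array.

FIRST iteration:
iter 1:
  A via A→b c: +{b}
  B via B→a: +{a}
  B via B→c S c: +{c}
  C via C→a b: +{a}
  S via S→a A: +{a}
  S via S→c B: +{c}
  FIRST(S)={a,c}  FIRST(A)={b}  FIRST(B)={a,c}  FIRST(C)={a}
iter 2: (stable)
  FIRST(S)={a,c}  FIRST(A)={b}  FIRST(B)={a,c}  FIRST(C)={a}

FIRST(S) = ["a", "c"]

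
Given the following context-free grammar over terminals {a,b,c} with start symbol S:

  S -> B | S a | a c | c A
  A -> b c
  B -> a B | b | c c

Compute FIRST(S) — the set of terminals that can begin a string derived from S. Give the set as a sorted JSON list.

Compute FIRST by fixpoint:
[1]
  A via A→b c: +{b}
  B via B→a B: +{a}
  B via B→b: +{b}
  B via B→c c: +{c}
  S via S→B: +{a,b,c}
  FIRST(S)={a,b,c}  FIRST(A)={b}  FIRST(B)={a,b,c}
[2] done
  FIRST(S)={a,b,c}  FIRST(A)={b}  FIRST(B)={a,b,c}

FIRST(S) = ["a", "b", "c"]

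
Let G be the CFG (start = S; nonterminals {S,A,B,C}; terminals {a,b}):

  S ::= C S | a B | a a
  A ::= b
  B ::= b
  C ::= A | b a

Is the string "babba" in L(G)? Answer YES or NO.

Convert to CNF:
  S -> C S | T1 B | T1 T1
  A -> b
  B -> b
  C -> T0 T1 | b
  T0 -> b
  T1 -> a

CYK table (by increasing span):
  [0..0]={A,B,C,T0}  "b"  orig:{A,B,C}
  [1..1]={T1}  "a"  orig:{}
  [2..2]={A,B,C,T0}  "b"  orig:{A,B,C}
  [3..3]={A,B,C,T0}  "b"  orig:{A,B,C}
  [4..4]={T1}  "a"  orig:{}
  [0..1]={C}  "ba"
  [1..2]={S}  "ab"
  [2..3]=∅  "bb"
  [3..4]={C}  "ba"
  [0..2]={S}  "bab"
  [1..3]=∅  "abb"
  [2..4]=∅  "bba"
  [0..3]=∅  "babb"
  [1..4]=∅  "abba"
  [0..4]=∅  "babba"

S ∉ T[0,4] ⇒ NO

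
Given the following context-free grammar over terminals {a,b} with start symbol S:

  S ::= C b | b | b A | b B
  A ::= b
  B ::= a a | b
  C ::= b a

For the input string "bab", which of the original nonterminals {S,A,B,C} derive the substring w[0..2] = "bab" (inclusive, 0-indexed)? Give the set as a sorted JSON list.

Convert to CNF:
  S -> C T1 | T1 A | T1 B | b
  A -> b
  B -> T0 T0 | b
  C -> T1 T0
  T0 -> a
  T1 -> b

CYK table (by increasing span) — only the sub-triangle for w[0..2]:
  cell(0,0) b: {A,B,S,T1}  orig:{A,B,S}
  cell(1,1) a: {T0}  orig:{}
  cell(2,2) b: {A,B,S,T1}  orig:{A,B,S}
  cell(0,1) ba: {C}
  cell(1,2) ab: ∅
  cell(0,2) bab: {S}

Original NTs in T[0,2] deriving "bab": ["S"]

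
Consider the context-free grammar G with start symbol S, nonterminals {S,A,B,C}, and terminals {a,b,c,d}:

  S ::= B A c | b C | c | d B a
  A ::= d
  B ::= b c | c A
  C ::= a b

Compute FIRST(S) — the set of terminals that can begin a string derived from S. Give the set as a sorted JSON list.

FIRST sets, iterate to fixpoint:
pass 1:
  A via A→d: +{d}
  B via B→b c: +{b}
  B via B→c A: +{c}
  C via C→a b: +{a}
  S via S→B A c: +{b,c}
  S via S→d B a: +{d}
  FIRST[S]={b,c,d}  FIRST[A]={d}  FIRST[B]={b,c}  FIRST[C]={a}
pass 2: — fixpoint
  FIRST[S]={b,c,d}  FIRST[A]={d}  FIRST[B]={b,c}  FIRST[C]={a}

FIRST(S) = ["b", "c", "d"]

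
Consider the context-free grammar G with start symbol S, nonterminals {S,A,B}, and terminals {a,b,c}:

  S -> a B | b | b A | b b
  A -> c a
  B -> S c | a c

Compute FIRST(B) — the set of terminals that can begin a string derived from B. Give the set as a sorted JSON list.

Compute FIRST by fixpoint:
round 1:
  A via A→c a: +{c}
  B via B→a c: +{a}
  S via S→a B: +{a}
  S via S→b: +{b}
  FIRST[S]={a,b}  FIRST[A]={c}  FIRST[B]={a}
round 2:
  B via B→S c: +{b}
  FIRST[S]={a,b}  FIRST[A]={c}  FIRST[B]={a,b}
round 3: — fixpoint
  FIRST[S]={a,b}  FIRST[A]={c}  FIRST[B]={a,b}

FIRST(B) = ["a", "b"]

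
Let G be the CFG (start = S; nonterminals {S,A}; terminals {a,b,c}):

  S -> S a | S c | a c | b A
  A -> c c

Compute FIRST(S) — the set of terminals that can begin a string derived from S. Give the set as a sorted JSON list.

Compute FIRST by fixpoint:
pass 1:
  A via A→c c: +{c}
  S via S→a c: +{a}
  S via S→b A: +{b}
  S: {a,b}  A: {c}
pass 2: — fixpoint
  S: {a,b}  A: {c}

FIRST(S) = ["a", "b"]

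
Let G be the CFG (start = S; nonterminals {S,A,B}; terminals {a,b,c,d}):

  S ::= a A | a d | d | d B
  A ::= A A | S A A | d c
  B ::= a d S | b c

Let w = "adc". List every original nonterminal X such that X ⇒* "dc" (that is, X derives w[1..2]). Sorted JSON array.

CNF form of G:
  S -> T0 B | T2 A | T2 T0 | d
  A -> A A | S X4 | T0 T1
  B -> T2 X5 | T3 T1
  T0 -> d
  T1 -> c
  T2 -> a
  T3 -> b
  X4 -> A A
  X5 -> T0 S

CYK fill — only the sub-triangle for w[1..2]:
  cell(1,1) d: {S,T0}  orig:{S}
  cell(2,2) c: {T1}  orig:{}
  cell(1,2) dc: {A}

Original NTs in T[1,2] deriving "dc": ["A"]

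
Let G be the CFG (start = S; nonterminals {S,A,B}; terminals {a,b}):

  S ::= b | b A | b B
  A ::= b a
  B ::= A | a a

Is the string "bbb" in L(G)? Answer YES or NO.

Convert to CNF:
  S -> T0 A | T0 B | b
  A -> T0 T1
  B -> T0 T1 | T1 T1
  T0 -> b
  T1 -> a

CYK table (by increasing span):
  cell(0,0) b: {S,T0}  orig:{S}
  cell(1,1) b: {S,T0}  orig:{S}
  cell(2,2) b: {S,T0}  orig:{S}
  cell(0,1) bb: ∅
  cell(1,2) bb: ∅
  cell(0,2) bbb: ∅

S ∉ T[0,2] ⇒ NO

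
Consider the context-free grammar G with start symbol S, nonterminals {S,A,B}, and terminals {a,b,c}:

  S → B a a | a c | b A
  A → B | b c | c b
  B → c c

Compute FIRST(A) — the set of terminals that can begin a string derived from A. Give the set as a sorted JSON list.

FIRST sets, iterate to fixpoint:
pass 1:
  A via A→b c: +{b}
  A via A→c b: +{c}
  B via B→c c: +{c}
  S via S→B a a: +{c}
  S via S→a c: +{a}
  S via S→b A: +{b}
  S: {a,b,c}  A: {b,c}  B: {c}
pass 2: done
  S: {a,b,c}  A: {b,c}  B: {c}

FIRST(A) = ["b", "c"]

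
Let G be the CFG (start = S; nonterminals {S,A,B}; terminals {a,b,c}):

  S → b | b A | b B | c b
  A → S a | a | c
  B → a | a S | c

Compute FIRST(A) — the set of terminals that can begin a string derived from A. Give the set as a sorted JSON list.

FIRST iteration:
[1]
  A via A→a: +{a}
  A via A→c: +{c}
  B via B→a: +{a}
  B via B→c: +{c}
  S via S→b: +{b}
  S via S→c b: +{c}
  FIRST[S]={b,c}  FIRST[A]={a,c}  FIRST[B]={a,c}
[2]
  A via A→S a: +{b}
  FIRST[S]={b,c}  FIRST[A]={a,b,c}  FIRST[B]={a,c}
[3] — fixpoint
  FIRST[S]={b,c}  FIRST[A]={a,b,c}  FIRST[B]={a,c}

FIRST(A) = ["a", "b", "c"]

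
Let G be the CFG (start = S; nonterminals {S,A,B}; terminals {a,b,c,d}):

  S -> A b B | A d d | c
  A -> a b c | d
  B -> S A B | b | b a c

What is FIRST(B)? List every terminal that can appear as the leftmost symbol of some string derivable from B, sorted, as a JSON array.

FIRST sets, iterate to fixpoint:
iter 1:
  A via A→a b c: +{a}
  A via A→d: +{d}
  B via B→b: +{b}
  S via S→A b B: +{a,d}
  S via S→c: +{c}
  FIRST[S]={a,c,d}  FIRST[A]={a,d}  FIRST[B]={b}
iter 2:
  B via B→S A B: +{a,c,d}
  FIRST[S]={a,c,d}  FIRST[A]={a,d}  FIRST[B]={a,b,c,d}
iter 3: done
  FIRST[S]={a,c,d}  FIRST[A]={a,d}  FIRST[B]={a,b,c,d}

FIRST(B) = ["a", "b", "c", "d"]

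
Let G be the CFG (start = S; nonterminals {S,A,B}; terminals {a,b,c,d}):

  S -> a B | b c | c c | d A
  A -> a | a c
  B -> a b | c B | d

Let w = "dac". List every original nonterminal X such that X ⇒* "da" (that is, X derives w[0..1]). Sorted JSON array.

Convert to CNF:
  S -> T0 B | T1 T1 | T2 T1 | T3 A
  A -> T0 T1 | a
  B -> T0 T2 | T1 B | d
  T0 -> a
  T1 -> c
  T2 -> b
  T3 -> d

Fill CYK table bottom-up, restricted to cells inside w[0..1]:
  cell(0,0) d: {B,T3}  orig:{B}
  cell(1,1) a: {A,T0}  orig:{A}
  cell(0,1) da: {S}

Original NTs in T[0,1] deriving "da": ["S"]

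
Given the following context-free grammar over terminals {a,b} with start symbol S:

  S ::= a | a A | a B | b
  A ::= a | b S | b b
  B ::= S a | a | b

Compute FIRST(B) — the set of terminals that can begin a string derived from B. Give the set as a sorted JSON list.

FIRST sets, iterate to fixpoint:
iter 1:
  A via A→a: +{a}
  A via A→b S: +{b}
  B via B→a: +{a}
  B via B→b: +{b}
  S via S→a: +{a}
  S via S→b: +{b}
  S: {a,b}  A: {a,b}  B: {a,b}
iter 2: — fixpoint
  S: {a,b}  A: {a,b}  B: {a,b}

FIRST(B) = ["a", "b"]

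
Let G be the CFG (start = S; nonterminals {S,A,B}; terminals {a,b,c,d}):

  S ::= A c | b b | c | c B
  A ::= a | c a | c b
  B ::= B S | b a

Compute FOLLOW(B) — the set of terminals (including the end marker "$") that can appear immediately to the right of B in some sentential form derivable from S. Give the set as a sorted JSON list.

FIRST sets, iterate to fixpoint:
round 1:
  A via A→a: +{a}
  A via A→c a: +{c}
  B via B→b a: +{b}
  S via S→A c: +{a,c}
  S via S→b b: +{b}
  FIRST(S)={a,b,c}  FIRST(A)={a,c}  FIRST(B)={b}
round 2: (stable)
  FIRST(S)={a,b,c}  FIRST(A)={a,c}  FIRST(B)={b}

FOLLOW sets:
FOLLOW(S) := {$}
[1]
  B→B S: FOLLOW(B) ⊇ FIRST(S) = {a,b,c}; new: +{a,b,c}
  B→B S: FOLLOW(S) ⊇ FOLLOW(B) ⊇ {a,b,c}; new: +{a,b,c}
  S→A c: FOLLOW(A) ⊇ FIRST(c) = {c}; new: +{c}
  S→c B: FOLLOW(B) ⊇ FOLLOW(S) ⊇ {$,a,b,c}; new: +{$}
  FOLLOW[S]={$,a,b,c}  FOLLOW[A]={c}  FOLLOW[B]={$,a,b,c}
[2] done
  FOLLOW[S]={$,a,b,c}  FOLLOW[A]={c}  FOLLOW[B]={$,a,b,c}

FOLLOW(B) = ["$", "a", "b", "c"]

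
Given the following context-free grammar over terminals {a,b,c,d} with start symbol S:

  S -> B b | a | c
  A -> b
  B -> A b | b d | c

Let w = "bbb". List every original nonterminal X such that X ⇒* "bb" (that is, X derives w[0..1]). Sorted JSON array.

CNF form of G:
  S -> B T0 | a | c
  A -> b
  B -> A T0 | T0 T1 | c
  T0 -> b
  T1 -> d

Fill CYK table bottom-up — only the sub-triangle for w[0..1]:
  T[0,0] 'b' = {A,T0}  orig:{A}
  T[1,1] 'b' = {A,T0}  orig:{A}
  T[0,1] 'bb' = {B}

Original NTs in T[0,1] deriving "bb": ["B"]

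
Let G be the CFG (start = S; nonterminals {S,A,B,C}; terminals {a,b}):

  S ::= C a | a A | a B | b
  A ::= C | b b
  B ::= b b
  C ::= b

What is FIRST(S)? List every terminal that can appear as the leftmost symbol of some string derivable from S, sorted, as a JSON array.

FIRST sets, iterate to fixpoint:
[1]
  A via A→b b: +{b}
  B via B→b b: +{b}
  C via C→b: +{b}
  S via S→C a: +{b}
  S via S→a A: +{a}
  S: {a,b}  A: {b}  B: {b}  C: {b}
[2] (stable)
  S: {a,b}  A: {b}  B: {b}  C: {b}

FIRST(S) = ["a", "b"]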